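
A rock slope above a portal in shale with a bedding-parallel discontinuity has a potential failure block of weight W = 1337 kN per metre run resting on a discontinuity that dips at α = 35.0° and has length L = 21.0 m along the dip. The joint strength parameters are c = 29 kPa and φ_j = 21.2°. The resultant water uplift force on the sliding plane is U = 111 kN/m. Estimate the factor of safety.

FS = 1.29

Resolving the block weight along and normal to the plane and applying the Mohr–Coulomb strength on the joint:
N' = W cosα − U = 1337·cos35.0° − 111 = 984.2 kN/m
Driving force T = W sinα = 1337·sin35.0° = 766.9 kN/m
Resisting force R = c·L + N'·tanφ_j = 29·21.0 + 984.2·tan21.2° = 609.0 + 381.7 = 990.7 kN/m
FS = R / T = 990.7 / 766.9 = 1.292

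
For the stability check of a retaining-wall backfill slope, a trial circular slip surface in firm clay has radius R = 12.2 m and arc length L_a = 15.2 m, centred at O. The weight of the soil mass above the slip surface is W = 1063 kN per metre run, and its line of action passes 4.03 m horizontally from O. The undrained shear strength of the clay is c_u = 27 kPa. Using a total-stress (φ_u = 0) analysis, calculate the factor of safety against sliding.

Taking moments about the centre O, the resisting moment is provided by the undrained shear strength acting along the arc:
M_R = c_u·L_a·R = 27·15.20·12.2 = 5006.9 kN·m/m
M_D = W·d = 1063·4.03 = 4283.9 kN·m/m
FS = M_R / M_D = 5006.9 / 4283.9 = 1.169

FS = 1.17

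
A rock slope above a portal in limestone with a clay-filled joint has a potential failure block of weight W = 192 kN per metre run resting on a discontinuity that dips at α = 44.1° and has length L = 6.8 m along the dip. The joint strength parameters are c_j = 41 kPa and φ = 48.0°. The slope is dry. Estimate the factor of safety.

Resolving the block weight along and normal to the plane and applying the Mohr–Coulomb strength on the joint:
N' = W cosα = 192·cos44.1° = 137.9 kN/m
Driving force T = W sinα = 192·sin44.1° = 133.6 kN/m
Resisting force R = c_j·L + N'·tanφ = 41·6.8 + 137.9·tan48.0° = 278.8 + 153.1 = 431.9 kN/m
FS = R / T = 431.9 / 133.6 = 3.233

FS = 3.23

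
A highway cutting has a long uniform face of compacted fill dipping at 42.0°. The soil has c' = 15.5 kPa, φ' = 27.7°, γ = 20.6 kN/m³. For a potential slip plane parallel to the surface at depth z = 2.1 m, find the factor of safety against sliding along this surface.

FS = 1.30

For an infinite slope with a slip plane parallel to the surface (no pore pressure): FS = [c' + γz cos²β tanφ'] / [γz sinβ cosβ].
γz = 20.6·2.1 = 43.26 kN/m²
Numerator = 15.5 + 43.26·cos²42.0°·tan27.7° = 15.5 + 43.26·0.5523·0.5250 = 28.043 kPa
Denominator = 43.26·sin42.0°·cos42.0° = 43.26·0.6691·0.7431 = 21.512 kPa
FS = 28.043 / 21.512 = 1.304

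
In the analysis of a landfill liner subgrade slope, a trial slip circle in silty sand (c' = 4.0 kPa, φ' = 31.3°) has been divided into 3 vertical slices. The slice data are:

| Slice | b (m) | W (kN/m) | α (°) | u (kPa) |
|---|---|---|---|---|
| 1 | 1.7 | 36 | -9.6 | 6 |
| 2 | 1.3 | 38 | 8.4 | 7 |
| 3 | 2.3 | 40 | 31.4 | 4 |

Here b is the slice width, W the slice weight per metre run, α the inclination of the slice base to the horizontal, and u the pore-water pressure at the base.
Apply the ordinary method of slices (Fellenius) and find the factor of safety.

FS = 3.42

Ordinary method of slices: FS = Σ[c'·Δl_i + (W_i cosα_i − u_i·Δl_i)·tanφ'] / Σ W_i sinα_i, with Δl_i = b_i / cosα_i.
Slice 1: Δl = 1.7/cos(-9.6°) = 1.724 m; N'_1 = 36·cos(-9.6°) − 6·1.724 = 25.2; c'Δl = 6.90; W sinα = -6.0
Slice 2: Δl = 1.3/cos8.4° = 1.314 m; N'_2 = 38·cos8.4° − 7·1.314 = 28.4; c'Δl = 5.26; W sinα = 5.6
Slice 3: Δl = 2.3/cos31.4° = 2.695 m; N'_3 = 40·cos31.4° − 4·2.695 = 23.4; c'Δl = 10.78; W sinα = 20.8
Σc'Δl = 22.9 kN/m; ΣN' = 76.9 kN/m; ΣW sinα = 20.4 kN/m
Resisting = 22.9 + 76.9·tan31.3° = 22.9 + 46.8 = 69.7 kN/m
FS = 69.7 / 20.4 = 3.418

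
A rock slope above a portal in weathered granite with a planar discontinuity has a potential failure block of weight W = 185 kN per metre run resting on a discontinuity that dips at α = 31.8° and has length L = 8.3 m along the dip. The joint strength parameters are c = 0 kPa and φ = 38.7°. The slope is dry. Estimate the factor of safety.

FS = 1.29

Resolving the block weight along and normal to the plane and applying the Mohr–Coulomb strength on the joint:
N' = W cosα = 185·cos31.8° = 157.2 kN/m
Driving force T = W sinα = 185·sin31.8° = 97.5 kN/m
Resisting force R = c·L + N'·tanφ = 0·8.3 + 157.2·tan38.7° = 0.0 + 126.0 = 126.0 kN/m
FS = R / T = 126.0 / 97.5 = 1.292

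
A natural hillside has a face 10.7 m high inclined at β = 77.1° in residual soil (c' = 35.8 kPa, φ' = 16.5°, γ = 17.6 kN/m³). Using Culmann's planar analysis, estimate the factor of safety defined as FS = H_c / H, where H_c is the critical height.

FS = 1.40

H_c = (4c'/γ) · sinβ cosφ' / [1 − cos(β − φ')]
    = (4·35.8/17.6) · sin77.1°·cos16.5° / [1 − cos60.6°]
    = 8.136 · 0.9346 / 0.5091 = 14.94 m
FS = H_c / H = 14.94 / 10.7 = 1.396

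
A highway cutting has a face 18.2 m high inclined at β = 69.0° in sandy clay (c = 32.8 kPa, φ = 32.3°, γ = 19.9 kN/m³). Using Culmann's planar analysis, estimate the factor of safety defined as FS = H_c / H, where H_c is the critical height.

H_c = (4c/γ) · sinβ cosφ / [1 − cos(β − φ)]
    = (4·32.8/19.9) · sin69.0°·cos32.3° / [1 − cos36.7°]
    = 6.593 · 0.7891 / 0.1982 = 26.25 m
FS = H_c / H = 26.25 / 18.2 = 1.442

FS = 1.44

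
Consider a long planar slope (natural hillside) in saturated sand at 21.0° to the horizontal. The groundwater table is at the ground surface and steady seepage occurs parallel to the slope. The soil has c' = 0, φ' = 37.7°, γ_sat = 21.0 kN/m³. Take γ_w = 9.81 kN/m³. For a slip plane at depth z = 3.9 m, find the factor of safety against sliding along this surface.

FS = 1.07

With seepage parallel to the slope and the water table at the surface, the effective normal stress on the slip plane uses the buoyant unit weight γ' = γ_sat − γ_w while the driving shear stress uses γ_sat:
FS = [c' + γ' z cos²β tanφ'] / [γ_sat z sinβ cosβ]
(For c' = 0 this reduces to FS = (γ'/γ_sat)·tanφ'/tanβ.)
γ' = 21.0 − 9.81 = 11.19 kN/m³
Numerator = 0.0 + 11.19·3.9·cos²21.0°·tan37.7° = 0.0 + 11.19·3.9·0.8716·0.7729 = 29.398 kPa
Denominator = 21.0·3.9·sin21.0°·cos21.0° = 21.0·3.9·0.3584·0.9336 = 27.401 kPa
FS = 29.398 / 27.401 = 1.073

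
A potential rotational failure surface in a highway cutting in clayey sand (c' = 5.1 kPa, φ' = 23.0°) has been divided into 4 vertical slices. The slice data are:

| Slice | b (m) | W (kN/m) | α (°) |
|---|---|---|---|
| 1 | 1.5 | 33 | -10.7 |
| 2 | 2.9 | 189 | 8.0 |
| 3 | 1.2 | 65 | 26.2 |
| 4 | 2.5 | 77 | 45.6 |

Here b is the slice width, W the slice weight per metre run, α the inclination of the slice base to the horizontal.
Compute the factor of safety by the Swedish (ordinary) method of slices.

FS = 1.82

Ordinary method of slices: FS = Σ[c'·Δl_i + (W_i cosα_i)·tanφ'] / Σ W_i sinα_i, with Δl_i = b_i / cosα_i.
Slice 1: Δl = 1.5/cos(-10.7°) = 1.527 m; N'_1 = 33·cos(-10.7°) = 32.4; c'Δl = 7.79; W sinα = -6.1
Slice 2: Δl = 2.9/cos8.0° = 2.928 m; N'_2 = 189·cos8.0° = 187.2; c'Δl = 14.94; W sinα = 26.3
Slice 3: Δl = 1.2/cos26.2° = 1.337 m; N'_3 = 65·cos26.2° = 58.3; c'Δl = 6.82; W sinα = 28.7
Slice 4: Δl = 2.5/cos45.6° = 3.573 m; N'_4 = 77·cos45.6° = 53.9; c'Δl = 18.22; W sinα = 55.0
Σc'Δl = 47.8 kN/m; ΣN' = 331.8 kN/m; ΣW sinα = 103.9 kN/m
Resisting = 47.8 + 331.8·tan23.0° = 47.8 + 140.8 = 188.6 kN/m
FS = 188.6 / 103.9 = 1.815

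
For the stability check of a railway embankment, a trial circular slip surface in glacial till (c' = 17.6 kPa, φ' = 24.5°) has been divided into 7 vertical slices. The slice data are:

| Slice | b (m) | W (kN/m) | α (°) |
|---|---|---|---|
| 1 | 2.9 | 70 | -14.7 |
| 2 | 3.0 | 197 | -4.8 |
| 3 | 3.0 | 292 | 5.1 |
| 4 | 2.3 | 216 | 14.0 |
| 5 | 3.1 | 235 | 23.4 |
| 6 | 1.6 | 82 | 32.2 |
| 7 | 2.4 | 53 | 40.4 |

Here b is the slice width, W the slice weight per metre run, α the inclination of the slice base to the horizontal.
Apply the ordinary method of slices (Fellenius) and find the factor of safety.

Ordinary method of slices: FS = Σ[c'·Δl_i + (W_i cosα_i)·tanφ'] / Σ W_i sinα_i, with Δl_i = b_i / cosα_i.
Slice 1: Δl = 2.9/cos(-14.7°) = 2.998 m; N'_1 = 70·cos(-14.7°) = 67.7; c'Δl = 52.77; W sinα = -17.8
Slice 2: Δl = 3.0/cos(-4.8°) = 3.011 m; N'_2 = 197·cos(-4.8°) = 196.3; c'Δl = 52.99; W sinα = -16.5
Slice 3: Δl = 3.0/cos5.1° = 3.012 m; N'_3 = 292·cos5.1° = 290.8; c'Δl = 53.01; W sinα = 26.0
Slice 4: Δl = 2.3/cos14.0° = 2.370 m; N'_4 = 216·cos14.0° = 209.6; c'Δl = 41.72; W sinα = 52.3
Slice 5: Δl = 3.1/cos23.4° = 3.378 m; N'_5 = 235·cos23.4° = 215.7; c'Δl = 59.45; W sinα = 93.3
Slice 6: Δl = 1.6/cos32.2° = 1.891 m; N'_6 = 82·cos32.2° = 69.4; c'Δl = 33.28; W sinα = 43.7
Slice 7: Δl = 2.4/cos40.4° = 3.152 m; N'_7 = 53·cos40.4° = 40.4; c'Δl = 55.47; W sinα = 34.4
Σc'Δl = 348.7 kN/m; ΣN' = 1089.9 kN/m; ΣW sinα = 215.3 kN/m
Resisting = 348.7 + 1089.9·tan24.5° = 348.7 + 496.7 = 845.4 kN/m
FS = 845.4 / 215.3 = 3.926

FS = 3.93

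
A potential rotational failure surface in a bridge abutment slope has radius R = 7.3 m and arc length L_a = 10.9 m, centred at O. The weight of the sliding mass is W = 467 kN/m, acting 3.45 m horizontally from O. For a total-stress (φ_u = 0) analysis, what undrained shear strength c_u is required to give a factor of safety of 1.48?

FS = c_u·L_a·R / (W·d), so c_u = FS·W·d / (L_a·R).
c_u = 1.48·467·3.45 / (10.90·7.3) = 2384.5 / 79.57 = 29.97 kPa

c_u = 30.0 kPa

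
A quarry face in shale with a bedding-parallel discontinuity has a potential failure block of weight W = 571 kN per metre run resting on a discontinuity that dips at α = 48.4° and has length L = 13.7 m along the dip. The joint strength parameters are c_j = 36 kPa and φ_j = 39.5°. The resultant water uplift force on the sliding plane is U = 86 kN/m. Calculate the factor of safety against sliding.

Resolving the block weight along and normal to the plane and applying the Mohr–Coulomb strength on the joint:
N' = W cosα − U = 571·cos48.4° − 86 = 293.1 kN/m
Driving force T = W sinα = 571·sin48.4° = 427.0 kN/m
Resisting force R = c_j·L + N'·tanφ_j = 36·13.7 + 293.1·tan39.5° = 493.2 + 241.6 = 734.8 kN/m
FS = R / T = 734.8 / 427.0 = 1.721

FS = 1.72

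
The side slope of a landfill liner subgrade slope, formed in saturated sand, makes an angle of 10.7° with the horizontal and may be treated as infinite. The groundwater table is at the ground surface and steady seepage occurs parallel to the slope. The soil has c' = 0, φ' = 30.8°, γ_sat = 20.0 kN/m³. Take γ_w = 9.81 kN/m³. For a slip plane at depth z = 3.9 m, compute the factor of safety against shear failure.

FS = 1.61

With seepage parallel to the slope and the water table at the surface, the effective normal stress on the slip plane uses the buoyant unit weight γ' = γ_sat − γ_w while the driving shear stress uses γ_sat:
FS = [c' + γ' z cos²β tanφ'] / [γ_sat z sinβ cosβ]
(For c' = 0 this reduces to FS = (γ'/γ_sat)·tanφ'/tanβ.)
γ' = 20.0 − 9.81 = 10.19 kN/m³
Numerator = 0.0 + 10.19·3.9·cos²10.7°·tan30.8° = 0.0 + 10.19·3.9·0.9655·0.5961 = 22.874 kPa
Denominator = 20.0·3.9·sin10.7°·cos10.7° = 20.0·3.9·0.1857·0.9826 = 14.230 kPa
FS = 22.874 / 14.230 = 1.607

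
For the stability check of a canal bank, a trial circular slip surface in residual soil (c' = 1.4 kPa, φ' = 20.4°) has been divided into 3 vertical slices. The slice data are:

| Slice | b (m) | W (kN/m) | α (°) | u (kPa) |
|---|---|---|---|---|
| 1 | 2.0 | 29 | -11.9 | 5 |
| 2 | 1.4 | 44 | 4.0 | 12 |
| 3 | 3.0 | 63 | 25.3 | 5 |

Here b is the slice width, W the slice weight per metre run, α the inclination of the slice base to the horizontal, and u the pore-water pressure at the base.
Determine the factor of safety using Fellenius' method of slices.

FS = 1.72

Ordinary method of slices: FS = Σ[c'·Δl_i + (W_i cosα_i − u_i·Δl_i)·tanφ'] / Σ W_i sinα_i, with Δl_i = b_i / cosα_i.
Slice 1: Δl = 2.0/cos(-11.9°) = 2.044 m; N'_1 = 29·cos(-11.9°) − 5·2.044 = 18.2; c'Δl = 2.86; W sinα = -6.0
Slice 2: Δl = 1.4/cos4.0° = 1.403 m; N'_2 = 44·cos4.0° − 12·1.403 = 27.1; c'Δl = 1.96; W sinα = 3.1
Slice 3: Δl = 3.0/cos25.3° = 3.318 m; N'_3 = 63·cos25.3° − 5·3.318 = 40.4; c'Δl = 4.65; W sinα = 26.9
Σc'Δl = 9.5 kN/m; ΣN' = 85.6 kN/m; ΣW sinα = 24.0 kN/m
Resisting = 9.5 + 85.6·tan20.4° = 9.5 + 31.8 = 41.3 kN/m
FS = 41.3 / 24.0 = 1.720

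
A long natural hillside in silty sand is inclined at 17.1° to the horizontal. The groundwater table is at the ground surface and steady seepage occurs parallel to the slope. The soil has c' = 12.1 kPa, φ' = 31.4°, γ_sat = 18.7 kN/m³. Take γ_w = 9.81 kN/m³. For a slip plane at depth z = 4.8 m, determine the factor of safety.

FS = 1.42

With seepage parallel to the slope and the water table at the surface, the effective normal stress on the slip plane uses the buoyant unit weight γ' = γ_sat − γ_w while the driving shear stress uses γ_sat:
FS = [c' + γ' z cos²β tanφ'] / [γ_sat z sinβ cosβ]
γ' = 18.7 − 9.81 = 8.89 kN/m³
Numerator = 12.1 + 8.89·4.8·cos²17.1°·tan31.4° = 12.1 + 8.89·4.8·0.9135·0.6104 = 35.895 kPa
Denominator = 18.7·4.8·sin17.1°·cos17.1° = 18.7·4.8·0.2940·0.9558 = 25.226 kPa
FS = 35.895 / 25.226 = 1.423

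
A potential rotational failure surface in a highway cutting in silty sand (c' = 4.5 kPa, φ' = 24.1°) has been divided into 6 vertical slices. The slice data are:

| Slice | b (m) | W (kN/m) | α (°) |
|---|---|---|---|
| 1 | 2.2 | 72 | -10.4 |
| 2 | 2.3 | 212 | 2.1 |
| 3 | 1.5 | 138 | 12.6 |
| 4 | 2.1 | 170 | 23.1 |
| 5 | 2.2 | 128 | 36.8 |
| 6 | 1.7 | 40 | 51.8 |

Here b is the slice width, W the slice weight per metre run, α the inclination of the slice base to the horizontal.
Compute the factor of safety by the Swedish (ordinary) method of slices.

FS = 1.88

Ordinary method of slices: FS = Σ[c'·Δl_i + (W_i cosα_i)·tanφ'] / Σ W_i sinα_i, with Δl_i = b_i / cosα_i.
Slice 1: Δl = 2.2/cos(-10.4°) = 2.237 m; N'_1 = 72·cos(-10.4°) = 70.8; c'Δl = 10.07; W sinα = -13.0
Slice 2: Δl = 2.3/cos2.1° = 2.302 m; N'_2 = 212·cos2.1° = 211.9; c'Δl = 10.36; W sinα = 7.8
Slice 3: Δl = 1.5/cos12.6° = 1.537 m; N'_3 = 138·cos12.6° = 134.7; c'Δl = 6.92; W sinα = 30.1
Slice 4: Δl = 2.1/cos23.1° = 2.283 m; N'_4 = 170·cos23.1° = 156.4; c'Δl = 10.27; W sinα = 66.7
Slice 5: Δl = 2.2/cos36.8° = 2.747 m; N'_5 = 128·cos36.8° = 102.5; c'Δl = 12.36; W sinα = 76.7
Slice 6: Δl = 1.7/cos51.8° = 2.749 m; N'_6 = 40·cos51.8° = 24.7; c'Δl = 12.37; W sinα = 31.4
Σc'Δl = 62.3 kN/m; ΣN' = 701.0 kN/m; ΣW sinα = 199.7 kN/m
Resisting = 62.3 + 701.0·tan24.1° = 62.3 + 313.6 = 375.9 kN/m
FS = 375.9 / 199.7 = 1.882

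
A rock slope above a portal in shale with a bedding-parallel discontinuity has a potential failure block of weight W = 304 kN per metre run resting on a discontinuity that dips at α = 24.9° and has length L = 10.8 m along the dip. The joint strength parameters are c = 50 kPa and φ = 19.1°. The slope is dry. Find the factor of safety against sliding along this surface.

Resolving the block weight along and normal to the plane and applying the Mohr–Coulomb strength on the joint:
N' = W cosα = 304·cos24.9° = 275.7 kN/m
Driving force T = W sinα = 304·sin24.9° = 128.0 kN/m
Resisting force R = c·L + N'·tanφ = 50·10.8 + 275.7·tan19.1° = 540.0 + 95.5 = 635.5 kN/m
FS = R / T = 635.5 / 128.0 = 4.965

FS = 4.96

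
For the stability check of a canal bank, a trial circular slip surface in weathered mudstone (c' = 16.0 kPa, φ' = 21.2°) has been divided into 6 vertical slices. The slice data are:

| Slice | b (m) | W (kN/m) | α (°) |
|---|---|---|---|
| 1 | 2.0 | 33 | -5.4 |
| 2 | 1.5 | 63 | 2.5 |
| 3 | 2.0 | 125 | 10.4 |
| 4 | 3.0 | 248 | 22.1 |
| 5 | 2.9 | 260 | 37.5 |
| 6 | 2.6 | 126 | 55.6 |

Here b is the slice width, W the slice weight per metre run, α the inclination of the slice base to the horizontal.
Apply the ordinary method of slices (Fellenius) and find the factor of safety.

Ordinary method of slices: FS = Σ[c'·Δl_i + (W_i cosα_i)·tanφ'] / Σ W_i sinα_i, with Δl_i = b_i / cosα_i.
Slice 1: Δl = 2.0/cos(-5.4°) = 2.009 m; N'_1 = 33·cos(-5.4°) = 32.9; c'Δl = 32.14; W sinα = -3.1
Slice 2: Δl = 1.5/cos2.5° = 1.501 m; N'_2 = 63·cos2.5° = 62.9; c'Δl = 24.02; W sinα = 2.7
Slice 3: Δl = 2.0/cos10.4° = 2.033 m; N'_3 = 125·cos10.4° = 122.9; c'Δl = 32.53; W sinα = 22.6
Slice 4: Δl = 3.0/cos22.1° = 3.238 m; N'_4 = 248·cos22.1° = 229.8; c'Δl = 51.81; W sinα = 93.3
Slice 5: Δl = 2.9/cos37.5° = 3.655 m; N'_5 = 260·cos37.5° = 206.3; c'Δl = 58.49; W sinα = 158.3
Slice 6: Δl = 2.6/cos55.6° = 4.602 m; N'_6 = 126·cos55.6° = 71.2; c'Δl = 73.63; W sinα = 104.0
Σc'Δl = 272.6 kN/m; ΣN' = 726.0 kN/m; ΣW sinα = 377.8 kN/m
Resisting = 272.6 + 726.0·tan21.2° = 272.6 + 281.6 = 554.2 kN/m
FS = 554.2 / 377.8 = 1.467

FS = 1.47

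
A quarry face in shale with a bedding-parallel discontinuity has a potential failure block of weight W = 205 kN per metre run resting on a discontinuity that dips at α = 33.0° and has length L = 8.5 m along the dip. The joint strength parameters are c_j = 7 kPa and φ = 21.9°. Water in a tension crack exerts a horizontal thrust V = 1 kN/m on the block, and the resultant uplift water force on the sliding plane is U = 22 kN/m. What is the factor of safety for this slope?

Resolving the block weight along and normal to the plane and applying the Mohr–Coulomb strength on the joint:
N' = W cosα − U − V sinα = 205·cos33.0° − 22 − 1·sin33.0° = 149.4 kN/m
Driving force T = W sinα + V cosα = 205·sin33.0° + 1·cos33.0° = 112.5 kN/m
Resisting force R = c_j·L + N'·tanφ = 7·8.5 + 149.4·tan21.9° = 59.5 + 60.1 = 119.6 kN/m
FS = R / T = 119.6 / 112.5 = 1.063

FS = 1.06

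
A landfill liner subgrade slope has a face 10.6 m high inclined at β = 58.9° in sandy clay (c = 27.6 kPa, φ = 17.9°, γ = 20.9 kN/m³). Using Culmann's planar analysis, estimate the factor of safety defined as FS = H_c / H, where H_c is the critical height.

H_c = (4c/γ) · sinβ cosφ / [1 − cos(β − φ)]
    = (4·27.6/20.9) · sin58.9°·cos17.9° / [1 − cos41.0°]
    = 5.282 · 0.8148 / 0.2453 = 17.55 m
FS = H_c / H = 17.55 / 10.6 = 1.655

FS = 1.66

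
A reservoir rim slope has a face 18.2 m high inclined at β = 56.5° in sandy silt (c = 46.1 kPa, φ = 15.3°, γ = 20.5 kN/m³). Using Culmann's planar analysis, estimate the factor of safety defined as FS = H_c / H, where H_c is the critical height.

FS = 1.61

H_c = (4c/γ) · sinβ cosφ / [1 − cos(β − φ)]
    = (4·46.1/20.5) · sin56.5°·cos15.3° / [1 − cos41.2°]
    = 8.995 · 0.8043 / 0.2476 = 29.22 m
FS = H_c / H = 29.22 / 18.2 = 1.606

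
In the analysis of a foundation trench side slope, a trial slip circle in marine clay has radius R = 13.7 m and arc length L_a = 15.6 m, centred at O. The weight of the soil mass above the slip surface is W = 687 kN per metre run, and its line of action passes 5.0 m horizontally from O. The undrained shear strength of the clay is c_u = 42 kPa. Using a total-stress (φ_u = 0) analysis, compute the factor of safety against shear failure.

Taking moments about the centre O, the resisting moment is provided by the undrained shear strength acting along the arc:
M_R = c_u·L_a·R = 42·15.60·13.7 = 8976.2 kN·m/m
M_D = W·d = 687·5.0 = 3435.0 kN·m/m
FS = M_R / M_D = 8976.2 / 3435.0 = 2.613

FS = 2.61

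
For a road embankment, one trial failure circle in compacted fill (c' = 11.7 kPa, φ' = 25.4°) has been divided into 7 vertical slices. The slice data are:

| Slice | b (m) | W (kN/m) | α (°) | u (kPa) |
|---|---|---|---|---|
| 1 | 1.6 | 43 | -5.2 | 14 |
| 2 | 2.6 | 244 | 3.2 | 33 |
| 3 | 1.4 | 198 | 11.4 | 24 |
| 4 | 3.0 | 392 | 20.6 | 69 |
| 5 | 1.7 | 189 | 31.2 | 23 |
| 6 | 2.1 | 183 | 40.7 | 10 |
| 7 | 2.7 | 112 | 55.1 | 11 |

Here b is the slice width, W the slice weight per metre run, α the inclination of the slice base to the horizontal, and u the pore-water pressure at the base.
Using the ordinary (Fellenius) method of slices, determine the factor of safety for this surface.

Ordinary method of slices: FS = Σ[c'·Δl_i + (W_i cosα_i − u_i·Δl_i)·tanφ'] / Σ W_i sinα_i, with Δl_i = b_i / cosα_i.
Slice 1: Δl = 1.6/cos(-5.2°) = 1.607 m; N'_1 = 43·cos(-5.2°) − 14·1.607 = 20.3; c'Δl = 18.80; W sinα = -3.9
Slice 2: Δl = 2.6/cos3.2° = 2.604 m; N'_2 = 244·cos3.2° − 33·2.604 = 157.7; c'Δl = 30.47; W sinα = 13.6
Slice 3: Δl = 1.4/cos11.4° = 1.428 m; N'_3 = 198·cos11.4° − 24·1.428 = 159.8; c'Δl = 16.71; W sinα = 39.1
Slice 4: Δl = 3.0/cos20.6° = 3.205 m; N'_4 = 392·cos20.6° − 69·3.205 = 145.8; c'Δl = 37.50; W sinα = 137.9
Slice 5: Δl = 1.7/cos31.2° = 1.987 m; N'_5 = 189·cos31.2° − 23·1.987 = 116.0; c'Δl = 23.25; W sinα = 97.9
Slice 6: Δl = 2.1/cos40.7° = 2.770 m; N'_6 = 183·cos40.7° − 10·2.770 = 111.0; c'Δl = 32.41; W sinα = 119.3
Slice 7: Δl = 2.7/cos55.1° = 4.719 m; N'_7 = 112·cos55.1° − 11·4.719 = 12.2; c'Δl = 55.21; W sinα = 91.9
Σc'Δl = 214.3 kN/m; ΣN' = 722.8 kN/m; ΣW sinα = 495.9 kN/m
Resisting = 214.3 + 722.8·tan25.4° = 214.3 + 343.2 = 557.6 kN/m
FS = 557.6 / 495.9 = 1.124

FS = 1.12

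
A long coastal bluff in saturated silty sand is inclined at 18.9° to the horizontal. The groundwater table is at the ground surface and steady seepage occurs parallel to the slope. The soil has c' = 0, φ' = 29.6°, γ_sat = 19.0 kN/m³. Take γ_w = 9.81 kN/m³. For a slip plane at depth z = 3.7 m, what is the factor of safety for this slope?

FS = 0.80

With seepage parallel to the slope and the water table at the surface, the effective normal stress on the slip plane uses the buoyant unit weight γ' = γ_sat − γ_w while the driving shear stress uses γ_sat:
FS = [c' + γ' z cos²β tanφ'] / [γ_sat z sinβ cosβ]
(For c' = 0 this reduces to FS = (γ'/γ_sat)·tanφ'/tanβ.)
γ' = 19.0 − 9.81 = 9.19 kN/m³
Numerator = 0.0 + 9.19·3.7·cos²18.9°·tan29.6° = 0.0 + 9.19·3.7·0.8951·0.5681 = 17.290 kPa
Denominator = 19.0·3.7·sin18.9°·cos18.9° = 19.0·3.7·0.3239·0.9461 = 21.544 kPa
FS = 17.290 / 21.544 = 0.803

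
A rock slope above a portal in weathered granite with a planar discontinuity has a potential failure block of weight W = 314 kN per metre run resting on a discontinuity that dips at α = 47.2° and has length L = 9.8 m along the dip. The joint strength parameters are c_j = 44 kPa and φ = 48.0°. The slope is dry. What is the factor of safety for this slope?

Resolving the block weight along and normal to the plane and applying the Mohr–Coulomb strength on the joint:
N' = W cosα = 314·cos47.2° = 213.3 kN/m
Driving force T = W sinα = 314·sin47.2° = 230.4 kN/m
Resisting force R = c_j·L + N'·tanφ = 44·9.8 + 213.3·tan48.0° = 431.2 + 236.9 = 668.1 kN/m
FS = R / T = 668.1 / 230.4 = 2.900

FS = 2.90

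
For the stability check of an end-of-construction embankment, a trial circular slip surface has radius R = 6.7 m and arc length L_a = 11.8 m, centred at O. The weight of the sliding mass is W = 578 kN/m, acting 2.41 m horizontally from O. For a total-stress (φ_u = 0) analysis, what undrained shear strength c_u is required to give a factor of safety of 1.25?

FS = c_u·L_a·R / (W·d), so c_u = FS·W·d / (L_a·R).
c_u = 1.25·578·2.41 / (11.80·6.7) = 1741.2 / 79.06 = 22.02 kPa

c_u = 22.0 kPa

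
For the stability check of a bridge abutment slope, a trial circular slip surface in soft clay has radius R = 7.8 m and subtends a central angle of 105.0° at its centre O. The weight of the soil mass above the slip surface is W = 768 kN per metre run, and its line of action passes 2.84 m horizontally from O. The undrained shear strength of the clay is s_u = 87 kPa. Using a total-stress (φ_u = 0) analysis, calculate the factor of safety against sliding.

FS = 4.45

Taking moments about the centre O, the resisting moment is provided by the undrained shear strength acting along the arc:
Arc length L_a = R·θ = 7.8·(105.0°·π/180) = 7.8·1.8326 = 14.29 m
M_R = s_u·L_a·R = 87·14.29·7.8 = 9700.1 kN·m/m
M_D = W·d = 768·2.84 = 2181.1 kN·m/m
FS = M_R / M_D = 9700.1 / 2181.1 = 4.447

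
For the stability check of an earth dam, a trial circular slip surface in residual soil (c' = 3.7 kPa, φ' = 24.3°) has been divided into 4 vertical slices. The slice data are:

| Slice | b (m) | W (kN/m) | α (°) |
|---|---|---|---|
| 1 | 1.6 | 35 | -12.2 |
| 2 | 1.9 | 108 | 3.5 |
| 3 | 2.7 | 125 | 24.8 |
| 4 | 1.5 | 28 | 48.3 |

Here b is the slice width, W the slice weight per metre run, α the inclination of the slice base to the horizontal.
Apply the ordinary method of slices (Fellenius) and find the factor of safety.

FS = 2.15

Ordinary method of slices: FS = Σ[c'·Δl_i + (W_i cosα_i)·tanφ'] / Σ W_i sinα_i, with Δl_i = b_i / cosα_i.
Slice 1: Δl = 1.6/cos(-12.2°) = 1.637 m; N'_1 = 35·cos(-12.2°) = 34.2; c'Δl = 6.06; W sinα = -7.4
Slice 2: Δl = 1.9/cos3.5° = 1.904 m; N'_2 = 108·cos3.5° = 107.8; c'Δl = 7.04; W sinα = 6.6
Slice 3: Δl = 2.7/cos24.8° = 2.974 m; N'_3 = 125·cos24.8° = 113.5; c'Δl = 11.00; W sinα = 52.4
Slice 4: Δl = 1.5/cos48.3° = 2.255 m; N'_4 = 28·cos48.3° = 18.6; c'Δl = 8.34; W sinα = 20.9
Σc'Δl = 32.4 kN/m; ΣN' = 274.1 kN/m; ΣW sinα = 72.5 kN/m
Resisting = 32.4 + 274.1·tan24.3° = 32.4 + 123.8 = 156.2 kN/m
FS = 156.2 / 72.5 = 2.154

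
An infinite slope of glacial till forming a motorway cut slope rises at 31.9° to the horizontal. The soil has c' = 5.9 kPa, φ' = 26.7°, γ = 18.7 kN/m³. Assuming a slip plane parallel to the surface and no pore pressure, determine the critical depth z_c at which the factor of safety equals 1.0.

Setting FS = 1.00 in FS = [c' + γz cos²β tanφ'] / [γz sinβ cosβ] and solving for z:
z = c' / [γ cosβ (FS·sinβ − cosβ·tanφ')]
  = 5.9 / [18.7·cos31.9°·(1.00·sin31.9° − cos31.9°·tan26.7°)]
  = 5.9 / [18.7·0.8490·(1.00·0.5284 − 0.8490·0.5029)]
  = 5.9 / 1.6106 = 3.663 m

z_c = 3.66 m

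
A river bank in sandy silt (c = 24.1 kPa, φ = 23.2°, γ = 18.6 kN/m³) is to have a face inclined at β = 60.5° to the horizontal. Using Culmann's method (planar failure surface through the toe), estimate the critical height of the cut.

H_c = 20.27 m

Culmann's analysis gives the critical failure plane at α_cr = (β + φ)/2 = (60.5 + 23.2)/2 = 41.9°, and the critical height
H_c = (4c/γ) · sinβ cosφ / [1 − cos(β − φ)]
    = (4·24.1/18.6) · sin60.5°·cos23.2° / [1 − cos(37.3°)]
    = 5.183 · 0.8704·0.9191 / [1 − 0.7955]
    = 5.183 · 0.8000 / 0.2045
    = 20.27 m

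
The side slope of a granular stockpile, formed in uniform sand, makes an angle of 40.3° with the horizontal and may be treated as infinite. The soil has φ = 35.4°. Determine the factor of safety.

FS = 0.84

For a dry cohesionless infinite slope the factor of safety is FS = tanφ / tanβ.
FS = tan35.4° / tan40.3° = 0.7107 / 0.8481 = 0.838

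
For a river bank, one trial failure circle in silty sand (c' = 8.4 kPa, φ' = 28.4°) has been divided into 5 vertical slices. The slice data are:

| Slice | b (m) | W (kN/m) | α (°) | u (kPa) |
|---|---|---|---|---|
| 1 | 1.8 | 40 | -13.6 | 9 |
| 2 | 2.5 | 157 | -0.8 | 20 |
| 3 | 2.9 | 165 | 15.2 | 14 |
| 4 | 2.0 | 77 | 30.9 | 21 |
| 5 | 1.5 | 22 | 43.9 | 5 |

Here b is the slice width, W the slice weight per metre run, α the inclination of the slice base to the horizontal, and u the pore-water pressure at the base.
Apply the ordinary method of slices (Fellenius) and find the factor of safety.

FS = 2.83

Ordinary method of slices: FS = Σ[c'·Δl_i + (W_i cosα_i − u_i·Δl_i)·tanφ'] / Σ W_i sinα_i, with Δl_i = b_i / cosα_i.
Slice 1: Δl = 1.8/cos(-13.6°) = 1.852 m; N'_1 = 40·cos(-13.6°) − 9·1.852 = 22.2; c'Δl = 15.56; W sinα = -9.4
Slice 2: Δl = 2.5/cos(-0.8°) = 2.500 m; N'_2 = 157·cos(-0.8°) − 20·2.500 = 107.0; c'Δl = 21.00; W sinα = -2.2
Slice 3: Δl = 2.9/cos15.2° = 3.005 m; N'_3 = 165·cos15.2° − 14·3.005 = 117.2; c'Δl = 25.24; W sinα = 43.3
Slice 4: Δl = 2.0/cos30.9° = 2.331 m; N'_4 = 77·cos30.9° − 21·2.331 = 17.1; c'Δl = 19.58; W sinα = 39.5
Slice 5: Δl = 1.5/cos43.9° = 2.082 m; N'_5 = 22·cos43.9° − 5·2.082 = 5.4; c'Δl = 17.49; W sinα = 15.3
Σc'Δl = 98.9 kN/m; ΣN' = 268.9 kN/m; ΣW sinα = 86.5 kN/m
Resisting = 98.9 + 268.9·tan28.4° = 98.9 + 145.4 = 244.3 kN/m
FS = 244.3 / 86.5 = 2.825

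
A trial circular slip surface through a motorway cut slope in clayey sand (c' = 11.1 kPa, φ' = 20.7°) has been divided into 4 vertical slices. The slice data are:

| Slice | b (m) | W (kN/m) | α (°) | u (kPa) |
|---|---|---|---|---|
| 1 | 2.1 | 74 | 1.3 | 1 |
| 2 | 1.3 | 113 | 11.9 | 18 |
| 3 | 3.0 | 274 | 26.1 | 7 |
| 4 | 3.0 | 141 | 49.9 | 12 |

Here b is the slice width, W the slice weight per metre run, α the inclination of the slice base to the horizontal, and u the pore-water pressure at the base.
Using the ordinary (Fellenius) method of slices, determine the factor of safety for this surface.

FS = 1.12

Ordinary method of slices: FS = Σ[c'·Δl_i + (W_i cosα_i − u_i·Δl_i)·tanφ'] / Σ W_i sinα_i, with Δl_i = b_i / cosα_i.
Slice 1: Δl = 2.1/cos1.3° = 2.101 m; N'_1 = 74·cos1.3° − 1·2.101 = 71.9; c'Δl = 23.32; W sinα = 1.7
Slice 2: Δl = 1.3/cos11.9° = 1.329 m; N'_2 = 113·cos11.9° − 18·1.329 = 86.7; c'Δl = 14.75; W sinα = 23.3
Slice 3: Δl = 3.0/cos26.1° = 3.341 m; N'_3 = 274·cos26.1° − 7·3.341 = 222.7; c'Δl = 37.08; W sinα = 120.5
Slice 4: Δl = 3.0/cos49.9° = 4.657 m; N'_4 = 141·cos49.9° − 12·4.657 = 34.9; c'Δl = 51.70; W sinα = 107.9
Σc'Δl = 126.8 kN/m; ΣN' = 416.1 kN/m; ΣW sinα = 253.4 kN/m
Resisting = 126.8 + 416.1·tan20.7° = 126.8 + 157.2 = 284.1 kN/m
FS = 284.1 / 253.4 = 1.121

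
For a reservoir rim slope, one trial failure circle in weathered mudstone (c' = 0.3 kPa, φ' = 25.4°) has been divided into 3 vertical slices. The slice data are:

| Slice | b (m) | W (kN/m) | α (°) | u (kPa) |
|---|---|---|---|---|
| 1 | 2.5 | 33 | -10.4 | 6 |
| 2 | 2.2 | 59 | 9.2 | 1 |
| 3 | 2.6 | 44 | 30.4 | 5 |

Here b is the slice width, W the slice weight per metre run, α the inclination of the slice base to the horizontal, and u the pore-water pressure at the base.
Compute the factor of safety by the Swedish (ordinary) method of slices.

FS = 1.86

Ordinary method of slices: FS = Σ[c'·Δl_i + (W_i cosα_i − u_i·Δl_i)·tanφ'] / Σ W_i sinα_i, with Δl_i = b_i / cosα_i.
Slice 1: Δl = 2.5/cos(-10.4°) = 2.542 m; N'_1 = 33·cos(-10.4°) − 6·2.542 = 17.2; c'Δl = 0.76; W sinα = -6.0
Slice 2: Δl = 2.2/cos9.2° = 2.229 m; N'_2 = 59·cos9.2° − 1·2.229 = 56.0; c'Δl = 0.67; W sinα = 9.4
Slice 3: Δl = 2.6/cos30.4° = 3.014 m; N'_3 = 44·cos30.4° − 5·3.014 = 22.9; c'Δl = 0.90; W sinα = 22.3
Σc'Δl = 2.3 kN/m; ΣN' = 96.1 kN/m; ΣW sinα = 25.7 kN/m
Resisting = 2.3 + 96.1·tan25.4° = 2.3 + 45.6 = 48.0 kN/m
FS = 48.0 / 25.7 = 1.863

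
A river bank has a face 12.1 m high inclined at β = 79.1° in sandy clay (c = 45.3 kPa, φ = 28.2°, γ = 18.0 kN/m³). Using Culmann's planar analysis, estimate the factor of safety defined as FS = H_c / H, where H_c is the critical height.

FS = 1.95

H_c = (4c/γ) · sinβ cosφ / [1 − cos(β − φ)]
    = (4·45.3/18.0) · sin79.1°·cos28.2° / [1 − cos50.9°]
    = 10.067 · 0.8654 / 0.3693 = 23.59 m
FS = H_c / H = 23.59 / 12.1 = 1.949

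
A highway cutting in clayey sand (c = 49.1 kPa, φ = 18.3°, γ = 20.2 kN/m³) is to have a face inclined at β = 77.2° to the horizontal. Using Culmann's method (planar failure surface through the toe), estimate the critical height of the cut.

Culmann's analysis gives the critical failure plane at α_cr = (β + φ)/2 = (77.2 + 18.3)/2 = 47.8°, and the critical height
H_c = (4c/γ) · sinβ cosφ / [1 − cos(β − φ)]
    = (4·49.1/20.2) · sin77.2°·cos18.3° / [1 − cos(58.9°)]
    = 9.723 · 0.9751·0.9494 / [1 − 0.5165]
    = 9.723 · 0.9258 / 0.4835
    = 18.62 m

H_c = 18.62 m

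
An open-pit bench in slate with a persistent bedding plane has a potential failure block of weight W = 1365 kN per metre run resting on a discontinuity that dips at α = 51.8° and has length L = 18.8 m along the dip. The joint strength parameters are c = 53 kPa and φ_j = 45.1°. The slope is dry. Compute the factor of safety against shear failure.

FS = 1.72

Resolving the block weight along and normal to the plane and applying the Mohr–Coulomb strength on the joint:
N' = W cosα = 1365·cos51.8° = 844.1 kN/m
Driving force T = W sinα = 1365·sin51.8° = 1072.7 kN/m
Resisting force R = c·L + N'·tanφ_j = 53·18.8 + 844.1·tan45.1° = 996.4 + 847.1 = 1843.5 kN/m
FS = R / T = 1843.5 / 1072.7 = 1.719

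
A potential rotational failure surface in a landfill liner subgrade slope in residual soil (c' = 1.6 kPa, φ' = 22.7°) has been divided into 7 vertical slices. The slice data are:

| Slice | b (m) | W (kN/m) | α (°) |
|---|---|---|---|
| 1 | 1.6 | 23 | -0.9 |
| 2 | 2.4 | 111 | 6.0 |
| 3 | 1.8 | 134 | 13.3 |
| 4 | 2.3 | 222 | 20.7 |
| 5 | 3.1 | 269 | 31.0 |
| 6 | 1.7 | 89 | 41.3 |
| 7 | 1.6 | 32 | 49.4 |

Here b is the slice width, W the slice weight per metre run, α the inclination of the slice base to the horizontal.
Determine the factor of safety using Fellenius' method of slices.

Ordinary method of slices: FS = Σ[c'·Δl_i + (W_i cosα_i)·tanφ'] / Σ W_i sinα_i, with Δl_i = b_i / cosα_i.
Slice 1: Δl = 1.6/cos(-0.9°) = 1.600 m; N'_1 = 23·cos(-0.9°) = 23.0; c'Δl = 2.56; W sinα = -0.4
Slice 2: Δl = 2.4/cos6.0° = 2.413 m; N'_2 = 111·cos6.0° = 110.4; c'Δl = 3.86; W sinα = 11.6
Slice 3: Δl = 1.8/cos13.3° = 1.850 m; N'_3 = 134·cos13.3° = 130.4; c'Δl = 2.96; W sinα = 30.8
Slice 4: Δl = 2.3/cos20.7° = 2.459 m; N'_4 = 222·cos20.7° = 207.7; c'Δl = 3.93; W sinα = 78.5
Slice 5: Δl = 3.1/cos31.0° = 3.617 m; N'_5 = 269·cos31.0° = 230.6; c'Δl = 5.79; W sinα = 138.5
Slice 6: Δl = 1.7/cos41.3° = 2.263 m; N'_6 = 89·cos41.3° = 66.9; c'Δl = 3.62; W sinα = 58.7
Slice 7: Δl = 1.6/cos49.4° = 2.459 m; N'_7 = 32·cos49.4° = 20.8; c'Δl = 3.93; W sinα = 24.3
Σc'Δl = 26.7 kN/m; ΣN' = 789.7 kN/m; ΣW sinα = 342.1 kN/m
Resisting = 26.7 + 789.7·tan22.7° = 26.7 + 330.4 = 357.0 kN/m
FS = 357.0 / 342.1 = 1.044

FS = 1.04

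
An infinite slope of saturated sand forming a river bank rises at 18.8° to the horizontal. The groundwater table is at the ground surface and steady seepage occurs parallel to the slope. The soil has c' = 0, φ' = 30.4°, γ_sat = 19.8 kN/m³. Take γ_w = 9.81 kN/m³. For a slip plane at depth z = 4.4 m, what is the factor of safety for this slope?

With seepage parallel to the slope and the water table at the surface, the effective normal stress on the slip plane uses the buoyant unit weight γ' = γ_sat − γ_w while the driving shear stress uses γ_sat:
FS = [c' + γ' z cos²β tanφ'] / [γ_sat z sinβ cosβ]
(For c' = 0 this reduces to FS = (γ'/γ_sat)·tanφ'/tanβ.)
γ' = 19.8 − 9.81 = 9.99 kN/m³
Numerator = 0.0 + 9.99·4.4·cos²18.8°·tan30.4° = 0.0 + 9.99·4.4·0.8961·0.5867 = 23.111 kPa
Denominator = 19.8·4.4·sin18.8°·cos18.8° = 19.8·4.4·0.3223·0.9466 = 26.578 kPa
FS = 23.111 / 26.578 = 0.870

FS = 0.87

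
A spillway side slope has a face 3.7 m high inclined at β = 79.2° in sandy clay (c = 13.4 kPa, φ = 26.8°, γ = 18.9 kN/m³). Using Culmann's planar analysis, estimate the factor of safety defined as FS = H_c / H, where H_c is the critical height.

FS = 1.72

H_c = (4c/γ) · sinβ cosφ / [1 − cos(β − φ)]
    = (4·13.4/18.9) · sin79.2°·cos26.8° / [1 − cos52.4°]
    = 2.836 · 0.8768 / 0.3899 = 6.38 m
FS = H_c / H = 6.38 / 3.7 = 1.724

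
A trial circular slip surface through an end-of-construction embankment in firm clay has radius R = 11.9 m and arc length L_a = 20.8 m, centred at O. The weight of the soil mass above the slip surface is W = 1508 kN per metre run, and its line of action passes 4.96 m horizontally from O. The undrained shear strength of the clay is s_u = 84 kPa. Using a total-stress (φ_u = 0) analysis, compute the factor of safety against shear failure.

Taking moments about the centre O, the resisting moment is provided by the undrained shear strength acting along the arc:
M_R = s_u·L_a·R = 84·20.80·11.9 = 20791.7 kN·m/m
M_D = W·d = 1508·4.96 = 7479.7 kN·m/m
FS = M_R / M_D = 20791.7 / 7479.7 = 2.780

FS = 2.78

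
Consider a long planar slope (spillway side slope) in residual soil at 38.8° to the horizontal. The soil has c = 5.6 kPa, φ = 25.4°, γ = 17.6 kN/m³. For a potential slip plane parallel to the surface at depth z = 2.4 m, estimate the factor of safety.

For an infinite slope with a slip plane parallel to the surface (no pore pressure): FS = [c + γz cos²β tanφ] / [γz sinβ cosβ].
γz = 17.6·2.4 = 42.24 kN/m²
Numerator = 5.6 + 42.24·cos²38.8°·tan25.4° = 5.6 + 42.24·0.6074·0.4748 = 17.782 kPa
Denominator = 42.24·sin38.8°·cos38.8° = 42.24·0.6266·0.7793 = 20.627 kPa
FS = 17.782 / 20.627 = 0.862

FS = 0.86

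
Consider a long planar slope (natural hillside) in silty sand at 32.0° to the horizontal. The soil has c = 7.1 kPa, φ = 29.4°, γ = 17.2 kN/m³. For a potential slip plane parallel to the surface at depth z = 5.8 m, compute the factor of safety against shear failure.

For an infinite slope with a slip plane parallel to the surface (no pore pressure): FS = [c + γz cos²β tanφ] / [γz sinβ cosβ].
γz = 17.2·5.8 = 99.76 kN/m²
Numerator = 7.1 + 99.76·cos²32.0°·tan29.4° = 7.1 + 99.76·0.7192·0.5635 = 47.527 kPa
Denominator = 99.76·sin32.0°·cos32.0° = 99.76·0.5299·0.8480 = 44.832 kPa
FS = 47.527 / 44.832 = 1.060

FS = 1.06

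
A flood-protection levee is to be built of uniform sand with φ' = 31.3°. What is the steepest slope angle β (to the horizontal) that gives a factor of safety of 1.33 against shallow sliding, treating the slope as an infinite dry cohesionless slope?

For an infinite dry cohesionless slope FS = tanφ'/tanβ, so tanβ = tanφ' / FS.
tanβ = tan31.3° / 1.33 = 0.6080 / 1.33 = 0.4572
β = arctan(0.4572) = 24.57°

β = 24.6°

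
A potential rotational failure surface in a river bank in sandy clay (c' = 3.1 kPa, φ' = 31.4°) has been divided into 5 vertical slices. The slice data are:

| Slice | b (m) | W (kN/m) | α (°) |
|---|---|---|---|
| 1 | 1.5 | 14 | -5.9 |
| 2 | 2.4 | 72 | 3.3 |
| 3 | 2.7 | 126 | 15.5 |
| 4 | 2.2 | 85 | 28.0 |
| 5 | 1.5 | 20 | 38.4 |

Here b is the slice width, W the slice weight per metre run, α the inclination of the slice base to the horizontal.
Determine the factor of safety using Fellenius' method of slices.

FS = 2.44

Ordinary method of slices: FS = Σ[c'·Δl_i + (W_i cosα_i)·tanφ'] / Σ W_i sinα_i, with Δl_i = b_i / cosα_i.
Slice 1: Δl = 1.5/cos(-5.9°) = 1.508 m; N'_1 = 14·cos(-5.9°) = 13.9; c'Δl = 4.67; W sinα = -1.4
Slice 2: Δl = 2.4/cos3.3° = 2.404 m; N'_2 = 72·cos3.3° = 71.9; c'Δl = 7.45; W sinα = 4.1
Slice 3: Δl = 2.7/cos15.5° = 2.802 m; N'_3 = 126·cos15.5° = 121.4; c'Δl = 8.69; W sinα = 33.7
Slice 4: Δl = 2.2/cos28.0° = 2.492 m; N'_4 = 85·cos28.0° = 75.1; c'Δl = 7.72; W sinα = 39.9
Slice 5: Δl = 1.5/cos38.4° = 1.914 m; N'_5 = 20·cos38.4° = 15.7; c'Δl = 5.93; W sinα = 12.4
Σc'Δl = 34.5 kN/m; ΣN' = 297.9 kN/m; ΣW sinα = 88.7 kN/m
Resisting = 34.5 + 297.9·tan31.4° = 34.5 + 181.9 = 216.3 kN/m
FS = 216.3 / 88.7 = 2.439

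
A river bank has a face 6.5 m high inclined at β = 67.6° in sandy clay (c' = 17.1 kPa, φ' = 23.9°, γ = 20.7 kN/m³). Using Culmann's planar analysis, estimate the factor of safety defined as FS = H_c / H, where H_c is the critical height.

FS = 1.55

H_c = (4c'/γ) · sinβ cosφ' / [1 − cos(β − φ')]
    = (4·17.1/20.7) · sin67.6°·cos23.9° / [1 − cos43.7°]
    = 3.304 · 0.8453 / 0.2770 = 10.08 m
FS = H_c / H = 10.08 / 6.5 = 1.551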